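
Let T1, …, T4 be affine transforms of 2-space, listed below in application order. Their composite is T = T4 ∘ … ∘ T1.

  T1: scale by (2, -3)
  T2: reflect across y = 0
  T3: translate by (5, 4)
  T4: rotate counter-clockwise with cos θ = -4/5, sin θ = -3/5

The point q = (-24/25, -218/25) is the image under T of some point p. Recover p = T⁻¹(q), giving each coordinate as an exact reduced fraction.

p = (1/2, 4/5)

T1 = [2 0 0; 0 -3 0; 0 0 1]
T2·T1 = [2 0 0; 0 3 0; 0 0 1]
T3·…·T1 = [2 0 5; 0 3 4; 0 0 1]
T4·…·T1 = [-8/5 9/5 -8/5; -6/5 -12/5 -31/5; 0 0 1]
det M = 6; M⁻¹ = [-2/5 -3/10 -5/2; 1/5 -4/15 -4/3; 0 0 1]
M⁻¹ · (-24/25, -218/25)ᵀ = (1/2, 4/5)ᵀ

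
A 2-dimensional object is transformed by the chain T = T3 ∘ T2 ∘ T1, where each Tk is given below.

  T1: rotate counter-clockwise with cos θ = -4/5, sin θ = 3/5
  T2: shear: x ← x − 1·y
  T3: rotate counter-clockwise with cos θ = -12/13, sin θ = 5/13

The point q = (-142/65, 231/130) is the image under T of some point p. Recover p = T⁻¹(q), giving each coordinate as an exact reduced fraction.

T1 = [-4/5 -3/5 0; 3/5 -4/5 0; 0 0 1]
T2·T1 = [-7/5 1/5 0; 3/5 -4/5 0; 0 0 1]
T3·…·T1 = [69/65 8/65 0; -71/65 53/65 0; 0 0 1]
det M = 1; M⁻¹ = [53/65 -8/65 0; 71/65 69/65 0; 0 0 1]
M⁻¹ · (-142/65, 231/130)ᵀ = (-2, -1/2)ᵀ

p = (-2, -1/2)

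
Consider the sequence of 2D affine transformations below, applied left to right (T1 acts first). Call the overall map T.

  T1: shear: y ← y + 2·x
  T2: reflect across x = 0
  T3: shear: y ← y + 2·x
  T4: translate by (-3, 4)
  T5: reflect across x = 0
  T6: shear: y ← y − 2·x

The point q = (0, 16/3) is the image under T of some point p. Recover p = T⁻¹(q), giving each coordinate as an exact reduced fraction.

p = (-3, 4/3)

T1 = [1 0 0; 2 1 0; 0 0 1]
T2·T1 = [-1 0 0; 2 1 0; 0 0 1]
T3·…·T1 = [-1 0 0; 0 1 0; 0 0 1]
T4·…·T1 = [-1 0 -3; 0 1 4; 0 0 1]
T5·…·T1 = [1 0 3; 0 1 4; 0 0 1]
T6·…·T1 = [1 0 3; -2 1 -2; 0 0 1]
det M = 1; M⁻¹ = [1 0 -3; 2 1 -4; 0 0 1]
M⁻¹ · (0, 16/3)ᵀ = (-3, 4/3)ᵀ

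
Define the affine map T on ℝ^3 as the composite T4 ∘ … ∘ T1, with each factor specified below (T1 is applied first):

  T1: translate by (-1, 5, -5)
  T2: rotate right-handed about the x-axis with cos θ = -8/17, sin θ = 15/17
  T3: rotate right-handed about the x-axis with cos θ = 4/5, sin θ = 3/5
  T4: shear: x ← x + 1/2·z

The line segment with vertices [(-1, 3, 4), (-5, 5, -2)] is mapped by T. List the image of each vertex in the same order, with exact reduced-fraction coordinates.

T1 translate by (-1, 5, -5): (-1, 3, 4) → (-2, 8, -1); (-5, 5, -2) → (-6, 10, -7)
T2 rotate right-handed about the x-axis with cos θ = -8/17, sin θ = 15/17: (-2, 8, -1) → (-2, -49/17, 128/17); (-6, 10, -7) → (-6, 25/17, 206/17)
T3 rotate right-handed about the x-axis with cos θ = 4/5, sin θ = 3/5: (-2, -49/17, 128/17) → (-2, -116/17, 73/17); (-6, 25/17, 206/17) → (-6, -518/85, 899/85)
T4 shear: x ← x + 1/2·z: (-2, -116/17, 73/17) → (5/34, -116/17, 73/17); (-6, -518/85, 899/85) → (-121/170, -518/85, 899/85)

image vertices: (5/34, -116/17, 73/17), (-121/170, -518/85, 899/85)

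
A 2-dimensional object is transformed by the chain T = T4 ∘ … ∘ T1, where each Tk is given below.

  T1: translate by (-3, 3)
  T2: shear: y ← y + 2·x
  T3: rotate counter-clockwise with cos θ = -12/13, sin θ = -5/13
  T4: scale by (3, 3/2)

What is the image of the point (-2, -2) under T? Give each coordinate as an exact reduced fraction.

T(p) = (45/13, 399/26)

T1 translate by (-3, 3): (-2, -2) → (-5, 1)
T2 shear: y ← y + 2·x: (-5, 1) → (-5, -9)
T3 rotate counter-clockwise with cos θ = -12/13, sin θ = -5/13: (-5, -9) → (15/13, 133/13)
T4 scale by (3, 3/2): (15/13, 133/13) → (45/13, 399/26)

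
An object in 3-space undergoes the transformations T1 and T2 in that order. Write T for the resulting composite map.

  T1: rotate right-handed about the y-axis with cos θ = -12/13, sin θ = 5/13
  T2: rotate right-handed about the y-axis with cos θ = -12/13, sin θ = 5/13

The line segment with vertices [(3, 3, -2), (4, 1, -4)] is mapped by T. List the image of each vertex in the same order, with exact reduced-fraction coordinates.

image vertices: (597/169, 3, 122/169), (956/169, 1, 4/169)

T1 rotate right-handed about the y-axis with cos θ = -12/13, sin θ = 5/13: (3, 3, -2) → (-46/13, 3, 9/13); (4, 1, -4) → (-68/13, 1, 28/13)
T2 rotate right-handed about the y-axis with cos θ = -12/13, sin θ = 5/13: (-46/13, 3, 9/13) → (597/169, 3, 122/169); (-68/13, 1, 28/13) → (956/169, 1, 4/169)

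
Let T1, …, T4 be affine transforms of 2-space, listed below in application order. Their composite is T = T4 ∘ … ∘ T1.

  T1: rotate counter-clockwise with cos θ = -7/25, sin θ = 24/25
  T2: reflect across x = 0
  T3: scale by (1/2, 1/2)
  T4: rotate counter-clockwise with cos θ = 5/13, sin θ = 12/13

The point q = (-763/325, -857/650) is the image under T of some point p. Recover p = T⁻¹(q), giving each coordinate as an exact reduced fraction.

p = (2, -5)

T1 = [-7/25 -24/25 0; 24/25 -7/25 0; 0 0 1]
T2·T1 = [7/25 24/25 0; 24/25 -7/25 0; 0 0 1]
T3·…·T1 = [7/50 12/25 0; 12/25 -7/50 0; 0 0 1]
T4·…·T1 = [-253/650 102/325 0; 102/325 253/650 0; 0 0 1]
det M = -1/4; M⁻¹ = [-506/325 408/325 0; 408/325 506/325 0; 0 0 1]
M⁻¹ · (-763/325, -857/650)ᵀ = (2, -5)ᵀ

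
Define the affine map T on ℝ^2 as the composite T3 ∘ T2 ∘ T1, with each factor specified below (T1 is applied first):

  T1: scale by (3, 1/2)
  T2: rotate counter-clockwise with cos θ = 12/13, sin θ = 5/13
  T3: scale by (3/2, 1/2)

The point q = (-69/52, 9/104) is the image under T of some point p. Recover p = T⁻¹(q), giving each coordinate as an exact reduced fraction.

p = (-1/4, 1)

T1 = [3 0 0; 0 1/2 0; 0 0 1]
T2·T1 = [36/13 -5/26 0; 15/13 6/13 0; 0 0 1]
T3·…·T1 = [54/13 -15/52 0; 15/26 3/13 0; 0 0 1]
det M = 9/8; M⁻¹ = [8/39 10/39 0; -20/39 48/13 0; 0 0 1]
M⁻¹ · (-69/52, 9/104)ᵀ = (-1/4, 1)ᵀ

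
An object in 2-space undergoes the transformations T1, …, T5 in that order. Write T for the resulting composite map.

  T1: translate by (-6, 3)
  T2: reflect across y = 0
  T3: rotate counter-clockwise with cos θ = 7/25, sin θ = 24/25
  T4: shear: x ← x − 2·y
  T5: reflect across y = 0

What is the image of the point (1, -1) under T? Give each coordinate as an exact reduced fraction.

T(p) = (281/25, 134/25)

T1 translate by (-6, 3): (1, -1) → (-5, 2)
T2 reflect across y = 0: (-5, 2) → (-5, -2)
T3 rotate counter-clockwise with cos θ = 7/25, sin θ = 24/25: (-5, -2) → (13/25, -134/25)
T4 shear: x ← x − 2·y: (13/25, -134/25) → (281/25, -134/25)
T5 reflect across y = 0: (281/25, -134/25) → (281/25, 134/25)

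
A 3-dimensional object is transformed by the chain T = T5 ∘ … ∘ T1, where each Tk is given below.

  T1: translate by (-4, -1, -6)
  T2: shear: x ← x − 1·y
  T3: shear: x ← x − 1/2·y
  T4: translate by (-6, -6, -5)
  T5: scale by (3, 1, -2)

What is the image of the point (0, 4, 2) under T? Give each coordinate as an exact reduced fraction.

T1 translate by (-4, -1, -6): (0, 4, 2) → (-4, 3, -4)
T2 shear: x ← x − 1·y: (-4, 3, -4) → (-7, 3, -4)
T3 shear: x ← x − 1/2·y: (-7, 3, -4) → (-17/2, 3, -4)
T4 translate by (-6, -6, -5): (-17/2, 3, -4) → (-29/2, -3, -9)
T5 scale by (3, 1, -2): (-29/2, -3, -9) → (-87/2, -3, 18)

T(p) = (-87/2, -3, 18)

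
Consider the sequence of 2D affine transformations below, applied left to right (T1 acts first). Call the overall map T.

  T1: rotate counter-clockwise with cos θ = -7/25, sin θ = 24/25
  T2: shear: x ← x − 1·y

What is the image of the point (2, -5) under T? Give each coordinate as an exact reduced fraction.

T(p) = (23/25, 83/25)

T1 rotate counter-clockwise with cos θ = -7/25, sin θ = 24/25: (2, -5) → (106/25, 83/25)
T2 shear: x ← x − 1·y: (106/25, 83/25) → (23/25, 83/25)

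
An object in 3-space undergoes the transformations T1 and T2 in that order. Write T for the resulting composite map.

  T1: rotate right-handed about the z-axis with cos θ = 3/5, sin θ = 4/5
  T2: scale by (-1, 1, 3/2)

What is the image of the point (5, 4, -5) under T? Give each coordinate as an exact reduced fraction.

T(p) = (1/5, 32/5, -15/2)

T1 rotate right-handed about the z-axis with cos θ = 3/5, sin θ = 4/5: (5, 4, -5) → (-1/5, 32/5, -5)
T2 scale by (-1, 1, 3/2): (-1/5, 32/5, -5) → (1/5, 32/5, -15/2)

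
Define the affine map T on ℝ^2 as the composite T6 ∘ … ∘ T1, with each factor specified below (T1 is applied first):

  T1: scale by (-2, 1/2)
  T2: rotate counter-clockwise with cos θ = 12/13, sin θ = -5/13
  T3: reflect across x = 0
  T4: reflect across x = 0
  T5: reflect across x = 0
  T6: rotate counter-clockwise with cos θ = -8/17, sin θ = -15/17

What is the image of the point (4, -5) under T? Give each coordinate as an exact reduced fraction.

T(p) = (-718/221, -3415/442)

T1 scale by (-2, 1/2): (4, -5) → (-8, -5/2)
T2 rotate counter-clockwise with cos θ = 12/13, sin θ = -5/13: (-8, -5/2) → (-217/26, 10/13)
T3 reflect across x = 0: (-217/26, 10/13) → (217/26, 10/13)
T4 reflect across x = 0: (217/26, 10/13) → (-217/26, 10/13)
T5 reflect across x = 0: (-217/26, 10/13) → (217/26, 10/13)
T6 rotate counter-clockwise with cos θ = -8/17, sin θ = -15/17: (217/26, 10/13) → (-718/221, -3415/442)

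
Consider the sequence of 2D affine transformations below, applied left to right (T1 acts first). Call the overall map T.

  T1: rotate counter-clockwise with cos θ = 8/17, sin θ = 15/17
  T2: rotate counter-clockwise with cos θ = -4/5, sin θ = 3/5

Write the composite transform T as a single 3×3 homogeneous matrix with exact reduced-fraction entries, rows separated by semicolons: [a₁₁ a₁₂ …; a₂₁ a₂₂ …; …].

T1 = [8/17 -15/17 0; 15/17 8/17 0; 0 0 1]
T2·T1 = [-77/85 36/85 0; -36/85 -77/85 0; 0 0 1]

T = [-77/85 36/85 0; -36/85 -77/85 0; 0 0 1]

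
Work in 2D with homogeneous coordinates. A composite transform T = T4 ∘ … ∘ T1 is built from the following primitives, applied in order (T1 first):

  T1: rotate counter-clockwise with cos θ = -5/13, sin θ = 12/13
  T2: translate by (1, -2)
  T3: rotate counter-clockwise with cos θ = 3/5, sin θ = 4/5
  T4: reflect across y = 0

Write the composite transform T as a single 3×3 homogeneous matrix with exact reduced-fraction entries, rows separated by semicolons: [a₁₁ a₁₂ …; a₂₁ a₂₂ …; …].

T = [-63/65 -16/65 11/5; -16/65 63/65 2/5; 0 0 1]

T1 = [-5/13 -12/13 0; 12/13 -5/13 0; 0 0 1]
T2·T1 = [-5/13 -12/13 1; 12/13 -5/13 -2; 0 0 1]
T3·…·T1 = [-63/65 -16/65 11/5; 16/65 -63/65 -2/5; 0 0 1]
T4·…·T1 = [-63/65 -16/65 11/5; -16/65 63/65 2/5; 0 0 1]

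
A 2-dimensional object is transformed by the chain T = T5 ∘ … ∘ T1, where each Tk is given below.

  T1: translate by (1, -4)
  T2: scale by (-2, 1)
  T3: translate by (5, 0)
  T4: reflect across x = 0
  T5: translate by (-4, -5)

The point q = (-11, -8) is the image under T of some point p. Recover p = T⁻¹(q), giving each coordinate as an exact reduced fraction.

p = (-2, 1)

T1 = [1 0 1; 0 1 -4; 0 0 1]
T2·T1 = [-2 0 -2; 0 1 -4; 0 0 1]
T3·…·T1 = [-2 0 3; 0 1 -4; 0 0 1]
T4·…·T1 = [2 0 -3; 0 1 -4; 0 0 1]
T5·…·T1 = [2 0 -7; 0 1 -9; 0 0 1]
det M = 2; M⁻¹ = [1/2 0 7/2; 0 1 9; 0 0 1]
M⁻¹ · (-11, -8)ᵀ = (-2, 1)ᵀ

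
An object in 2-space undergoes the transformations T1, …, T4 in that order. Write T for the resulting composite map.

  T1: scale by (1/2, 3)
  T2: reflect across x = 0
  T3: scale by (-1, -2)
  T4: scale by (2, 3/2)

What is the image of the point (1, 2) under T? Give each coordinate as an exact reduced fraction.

T(p) = (1, -18)

T1 scale by (1/2, 3): (1, 2) → (1/2, 6)
T2 reflect across x = 0: (1/2, 6) → (-1/2, 6)
T3 scale by (-1, -2): (-1/2, 6) → (1/2, -12)
T4 scale by (2, 3/2): (1/2, -12) → (1, -18)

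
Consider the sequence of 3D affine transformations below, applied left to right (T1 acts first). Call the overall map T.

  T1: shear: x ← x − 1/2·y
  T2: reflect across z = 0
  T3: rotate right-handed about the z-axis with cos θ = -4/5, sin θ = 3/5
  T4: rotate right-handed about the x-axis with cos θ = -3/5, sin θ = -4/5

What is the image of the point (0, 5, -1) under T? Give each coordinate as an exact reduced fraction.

T1 shear: x ← x − 1/2·y: (0, 5, -1) → (-5/2, 5, -1)
T2 reflect across z = 0: (-5/2, 5, -1) → (-5/2, 5, 1)
T3 rotate right-handed about the z-axis with cos θ = -4/5, sin θ = 3/5: (-5/2, 5, 1) → (-1, -11/2, 1)
T4 rotate right-handed about the x-axis with cos θ = -3/5, sin θ = -4/5: (-1, -11/2, 1) → (-1, 41/10, 19/5)

T(p) = (-1, 41/10, 19/5)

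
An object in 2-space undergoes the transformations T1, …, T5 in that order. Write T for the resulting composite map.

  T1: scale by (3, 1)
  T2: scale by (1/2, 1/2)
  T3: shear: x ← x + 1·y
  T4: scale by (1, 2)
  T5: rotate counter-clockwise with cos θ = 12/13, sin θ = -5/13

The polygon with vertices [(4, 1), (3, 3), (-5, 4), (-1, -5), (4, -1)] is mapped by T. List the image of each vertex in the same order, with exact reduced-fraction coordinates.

image vertices: (83/13, -41/26), (87/13, 6/13), (-46/13, 151/26), (-73/13, -40/13), (61/13, -79/26)

T1 scale by (3, 1): (4, 1) → (12, 1); (3, 3) → (9, 3); (-5, 4) → (-15, 4); (-1, -5) → (-3, -5); (4, -1) → (12, -1)
T2 scale by (1/2, 1/2): (12, 1) → (6, 1/2); (9, 3) → (9/2, 3/2); (-15, 4) → (-15/2, 2); (-3, -5) → (-3/2, -5/2); (12, -1) → (6, -1/2)
T3 shear: x ← x + 1·y: (6, 1/2) → (13/2, 1/2); (9/2, 3/2) → (6, 3/2); (-15/2, 2) → (-11/2, 2); (-3/2, -5/2) → (-4, -5/2); (6, -1/2) → (11/2, -1/2)
T4 scale by (1, 2): (13/2, 1/2) → (13/2, 1); (6, 3/2) → (6, 3); (-11/2, 2) → (-11/2, 4); (-4, -5/2) → (-4, -5); (11/2, -1/2) → (11/2, -1)
T5 rotate counter-clockwise with cos θ = 12/13, sin θ = -5/13: (13/2, 1) → (83/13, -41/26); (6, 3) → (87/13, 6/13); (-11/2, 4) → (-46/13, 151/26); (-4, -5) → (-73/13, -40/13); (11/2, -1) → (61/13, -79/26)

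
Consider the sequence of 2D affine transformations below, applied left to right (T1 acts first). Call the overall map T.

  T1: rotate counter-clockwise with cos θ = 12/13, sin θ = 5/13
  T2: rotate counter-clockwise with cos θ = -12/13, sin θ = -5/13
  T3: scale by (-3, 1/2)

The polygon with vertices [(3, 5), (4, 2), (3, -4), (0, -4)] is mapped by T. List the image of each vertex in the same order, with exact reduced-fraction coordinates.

T1 rotate counter-clockwise with cos θ = 12/13, sin θ = 5/13: (3, 5) → (11/13, 75/13); (4, 2) → (38/13, 44/13); (3, -4) → (56/13, -33/13); (0, -4) → (20/13, -48/13)
T2 rotate counter-clockwise with cos θ = -12/13, sin θ = -5/13: (11/13, 75/13) → (243/169, -955/169); (38/13, 44/13) → (-236/169, -718/169); (56/13, -33/13) → (-837/169, 116/169); (20/13, -48/13) → (-480/169, 476/169)
T3 scale by (-3, 1/2): (243/169, -955/169) → (-729/169, -955/338); (-236/169, -718/169) → (708/169, -359/169); (-837/169, 116/169) → (2511/169, 58/169); (-480/169, 476/169) → (1440/169, 238/169)

image vertices: (-729/169, -955/338), (708/169, -359/169), (2511/169, 58/169), (1440/169, 238/169)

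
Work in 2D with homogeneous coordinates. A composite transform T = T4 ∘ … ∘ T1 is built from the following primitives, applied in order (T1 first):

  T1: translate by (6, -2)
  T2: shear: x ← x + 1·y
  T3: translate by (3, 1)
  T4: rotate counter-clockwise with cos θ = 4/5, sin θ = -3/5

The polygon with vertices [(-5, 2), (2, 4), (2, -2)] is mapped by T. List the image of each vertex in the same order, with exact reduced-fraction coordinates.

T1 translate by (6, -2): (-5, 2) → (1, 0); (2, 4) → (8, 2); (2, -2) → (8, -4)
T2 shear: x ← x + 1·y: (1, 0) → (1, 0); (8, 2) → (10, 2); (8, -4) → (4, -4)
T3 translate by (3, 1): (1, 0) → (4, 1); (10, 2) → (13, 3); (4, -4) → (7, -3)
T4 rotate counter-clockwise with cos θ = 4/5, sin θ = -3/5: (4, 1) → (19/5, -8/5); (13, 3) → (61/5, -27/5); (7, -3) → (19/5, -33/5)

image vertices: (19/5, -8/5), (61/5, -27/5), (19/5, -33/5)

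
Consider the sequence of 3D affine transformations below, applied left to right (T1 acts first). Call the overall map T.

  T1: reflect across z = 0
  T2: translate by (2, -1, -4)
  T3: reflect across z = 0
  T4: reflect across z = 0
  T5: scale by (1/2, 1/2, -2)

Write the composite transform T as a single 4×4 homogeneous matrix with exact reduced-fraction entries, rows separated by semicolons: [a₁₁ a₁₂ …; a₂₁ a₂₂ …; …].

T = [1/2 0 0 1; 0 1/2 0 -1/2; 0 0 2 8; 0 0 0 1]

T1 = [1 0 0 0; 0 1 0 0; 0 0 -1 0; 0 0 0 1]
T2·T1 = [1 0 0 2; 0 1 0 -1; 0 0 -1 -4; 0 0 0 1]
T3·…·T1 = [1 0 0 2; 0 1 0 -1; 0 0 1 4; 0 0 0 1]
T4·…·T1 = [1 0 0 2; 0 1 0 -1; 0 0 -1 -4; 0 0 0 1]
T5·…·T1 = [1/2 0 0 1; 0 1/2 0 -1/2; 0 0 2 8; 0 0 0 1]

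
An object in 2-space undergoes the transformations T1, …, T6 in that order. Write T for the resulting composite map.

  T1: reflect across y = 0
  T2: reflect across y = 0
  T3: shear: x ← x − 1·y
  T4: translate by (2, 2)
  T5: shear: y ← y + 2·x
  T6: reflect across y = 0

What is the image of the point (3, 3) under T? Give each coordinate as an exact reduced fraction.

T1 reflect across y = 0: (3, 3) → (3, -3)
T2 reflect across y = 0: (3, -3) → (3, 3)
T3 shear: x ← x − 1·y: (3, 3) → (0, 3)
T4 translate by (2, 2): (0, 3) → (2, 5)
T5 shear: y ← y + 2·x: (2, 5) → (2, 9)
T6 reflect across y = 0: (2, 9) → (2, -9)

T(p) = (2, -9)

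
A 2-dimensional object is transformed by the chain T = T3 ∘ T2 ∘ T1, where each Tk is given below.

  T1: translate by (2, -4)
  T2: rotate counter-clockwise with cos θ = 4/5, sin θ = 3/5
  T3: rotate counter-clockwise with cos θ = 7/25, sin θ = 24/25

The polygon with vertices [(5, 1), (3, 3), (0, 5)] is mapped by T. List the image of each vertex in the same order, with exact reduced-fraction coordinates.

T1 translate by (2, -4): (5, 1) → (7, -3); (3, 3) → (5, -1); (0, 5) → (2, 1)
T2 rotate counter-clockwise with cos θ = 4/5, sin θ = 3/5: (7, -3) → (37/5, 9/5); (5, -1) → (23/5, 11/5); (2, 1) → (1, 2)
T3 rotate counter-clockwise with cos θ = 7/25, sin θ = 24/25: (37/5, 9/5) → (43/125, 951/125); (23/5, 11/5) → (-103/125, 629/125); (1, 2) → (-41/25, 38/25)

image vertices: (43/125, 951/125), (-103/125, 629/125), (-41/25, 38/25)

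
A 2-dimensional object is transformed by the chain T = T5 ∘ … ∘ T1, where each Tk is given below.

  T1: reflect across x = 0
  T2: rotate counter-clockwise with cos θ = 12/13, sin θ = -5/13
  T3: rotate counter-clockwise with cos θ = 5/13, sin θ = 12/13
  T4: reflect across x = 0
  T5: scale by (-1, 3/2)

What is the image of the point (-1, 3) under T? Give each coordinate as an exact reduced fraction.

T(p) = (-237/169, 1437/338)

T1 reflect across x = 0: (-1, 3) → (1, 3)
T2 rotate counter-clockwise with cos θ = 12/13, sin θ = -5/13: (1, 3) → (27/13, 31/13)
T3 rotate counter-clockwise with cos θ = 5/13, sin θ = 12/13: (27/13, 31/13) → (-237/169, 479/169)
T4 reflect across x = 0: (-237/169, 479/169) → (237/169, 479/169)
T5 scale by (-1, 3/2): (237/169, 479/169) → (-237/169, 1437/338)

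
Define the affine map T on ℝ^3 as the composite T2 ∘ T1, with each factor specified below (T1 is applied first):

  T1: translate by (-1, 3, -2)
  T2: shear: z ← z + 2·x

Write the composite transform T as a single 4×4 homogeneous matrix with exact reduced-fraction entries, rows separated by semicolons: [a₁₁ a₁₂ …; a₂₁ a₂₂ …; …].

T1 = [1 0 0 -1; 0 1 0 3; 0 0 1 -2; 0 0 0 1]
T2·T1 = [1 0 0 -1; 0 1 0 3; 2 0 1 -4; 0 0 0 1]

T = [1 0 0 -1; 0 1 0 3; 2 0 1 -4; 0 0 0 1]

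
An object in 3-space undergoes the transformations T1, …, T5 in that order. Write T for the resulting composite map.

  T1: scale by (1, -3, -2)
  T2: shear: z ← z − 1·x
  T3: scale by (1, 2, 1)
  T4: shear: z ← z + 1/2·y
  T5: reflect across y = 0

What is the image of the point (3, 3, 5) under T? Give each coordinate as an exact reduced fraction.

T1 scale by (1, -3, -2): (3, 3, 5) → (3, -9, -10)
T2 shear: z ← z − 1·x: (3, -9, -10) → (3, -9, -13)
T3 scale by (1, 2, 1): (3, -9, -13) → (3, -18, -13)
T4 shear: z ← z + 1/2·y: (3, -18, -13) → (3, -18, -22)
T5 reflect across y = 0: (3, -18, -22) → (3, 18, -22)

T(p) = (3, 18, -22)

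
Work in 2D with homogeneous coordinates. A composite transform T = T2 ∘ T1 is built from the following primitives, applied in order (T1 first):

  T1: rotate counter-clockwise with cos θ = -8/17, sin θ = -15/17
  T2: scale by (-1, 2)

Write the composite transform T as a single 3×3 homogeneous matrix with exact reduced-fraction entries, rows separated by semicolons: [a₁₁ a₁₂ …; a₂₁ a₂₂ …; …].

T = [8/17 -15/17 0; -30/17 -16/17 0; 0 0 1]

T1 = [-8/17 15/17 0; -15/17 -8/17 0; 0 0 1]
T2·T1 = [8/17 -15/17 0; -30/17 -16/17 0; 0 0 1]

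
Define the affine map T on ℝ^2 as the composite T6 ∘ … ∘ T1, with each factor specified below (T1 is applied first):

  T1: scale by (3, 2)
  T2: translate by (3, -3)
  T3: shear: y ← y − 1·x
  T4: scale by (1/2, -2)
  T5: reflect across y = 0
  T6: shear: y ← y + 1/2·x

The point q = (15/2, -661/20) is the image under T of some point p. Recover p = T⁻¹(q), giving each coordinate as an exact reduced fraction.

T1 = [3 0 0; 0 2 0; 0 0 1]
T2·T1 = [3 0 3; 0 2 -3; 0 0 1]
T3·…·T1 = [3 0 3; -3 2 -6; 0 0 1]
T4·…·T1 = [3/2 0 3/2; 6 -4 12; 0 0 1]
T5·…·T1 = [3/2 0 3/2; -6 4 -12; 0 0 1]
T6·…·T1 = [3/2 0 3/2; -21/4 4 -45/4; 0 0 1]
det M = 6; M⁻¹ = [2/3 0 -1; 7/8 1/4 3/2; 0 0 1]
M⁻¹ · (15/2, -661/20)ᵀ = (4, -1/5)ᵀ

p = (4, -1/5)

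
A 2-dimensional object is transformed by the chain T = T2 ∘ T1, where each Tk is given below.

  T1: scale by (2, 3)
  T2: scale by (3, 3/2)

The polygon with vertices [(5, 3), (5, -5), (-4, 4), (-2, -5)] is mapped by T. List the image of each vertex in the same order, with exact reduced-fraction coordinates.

T1 scale by (2, 3): (5, 3) → (10, 9); (5, -5) → (10, -15); (-4, 4) → (-8, 12); (-2, -5) → (-4, -15)
T2 scale by (3, 3/2): (10, 9) → (30, 27/2); (10, -15) → (30, -45/2); (-8, 12) → (-24, 18); (-4, -15) → (-12, -45/2)

image vertices: (30, 27/2), (30, -45/2), (-24, 18), (-12, -45/2)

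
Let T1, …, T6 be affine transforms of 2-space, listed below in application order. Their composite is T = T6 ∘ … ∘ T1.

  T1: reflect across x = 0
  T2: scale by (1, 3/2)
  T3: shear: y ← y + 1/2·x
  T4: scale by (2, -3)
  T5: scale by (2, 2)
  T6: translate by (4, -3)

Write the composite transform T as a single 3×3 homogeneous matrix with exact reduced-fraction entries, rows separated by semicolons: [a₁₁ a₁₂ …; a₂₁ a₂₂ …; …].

T = [-4 0 4; 3 -9 -3; 0 0 1]

T1 = [-1 0 0; 0 1 0; 0 0 1]
T2·T1 = [-1 0 0; 0 3/2 0; 0 0 1]
T3·…·T1 = [-1 0 0; -1/2 3/2 0; 0 0 1]
T4·…·T1 = [-2 0 0; 3/2 -9/2 0; 0 0 1]
T5·…·T1 = [-4 0 0; 3 -9 0; 0 0 1]
T6·…·T1 = [-4 0 4; 3 -9 -3; 0 0 1]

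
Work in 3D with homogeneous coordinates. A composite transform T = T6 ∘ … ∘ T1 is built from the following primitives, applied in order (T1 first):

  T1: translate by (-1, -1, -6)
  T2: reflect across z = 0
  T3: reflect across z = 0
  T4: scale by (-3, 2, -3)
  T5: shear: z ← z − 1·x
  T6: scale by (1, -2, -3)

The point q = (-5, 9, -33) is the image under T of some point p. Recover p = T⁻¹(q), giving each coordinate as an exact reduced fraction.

p = (8/3, -5/4, 4)

T1 = [1 0 0 -1; 0 1 0 -1; 0 0 1 -6; 0 0 0 1]
T2·T1 = [1 0 0 -1; 0 1 0 -1; 0 0 -1 6; 0 0 0 1]
T3·…·T1 = [1 0 0 -1; 0 1 0 -1; 0 0 1 -6; 0 0 0 1]
T4·…·T1 = [-3 0 0 3; 0 2 0 -2; 0 0 -3 18; 0 0 0 1]
T5·…·T1 = [-3 0 0 3; 0 2 0 -2; 3 0 -3 15; 0 0 0 1]
T6·…·T1 = [-3 0 0 3; 0 -4 0 4; -9 0 9 -45; 0 0 0 1]
det M = 108; M⁻¹ = [-1/3 0 0 1; 0 -1/4 0 1; -1/3 0 1/9 6; 0 0 0 1]
M⁻¹ · (-5, 9, -33)ᵀ = (8/3, -5/4, 4)ᵀ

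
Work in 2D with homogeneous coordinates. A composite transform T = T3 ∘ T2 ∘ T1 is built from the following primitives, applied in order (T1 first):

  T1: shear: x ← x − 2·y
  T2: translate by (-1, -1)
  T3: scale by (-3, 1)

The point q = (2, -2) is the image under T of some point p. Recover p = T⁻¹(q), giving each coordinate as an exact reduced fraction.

T1 = [1 -2 0; 0 1 0; 0 0 1]
T2·T1 = [1 -2 -1; 0 1 -1; 0 0 1]
T3·…·T1 = [-3 6 3; 0 1 -1; 0 0 1]
det M = -3; M⁻¹ = [-1/3 2 3; 0 1 1; 0 0 1]
M⁻¹ · (2, -2)ᵀ = (-5/3, -1)ᵀ

p = (-5/3, -1)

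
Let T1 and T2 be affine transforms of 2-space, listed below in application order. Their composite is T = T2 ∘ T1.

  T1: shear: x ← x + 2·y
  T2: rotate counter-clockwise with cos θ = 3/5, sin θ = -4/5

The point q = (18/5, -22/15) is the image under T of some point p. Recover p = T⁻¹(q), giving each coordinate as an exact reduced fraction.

T1 = [1 2 0; 0 1 0; 0 0 1]
T2·T1 = [3/5 2 0; -4/5 -1 0; 0 0 1]
det M = 1; M⁻¹ = [-1 -2 0; 4/5 3/5 0; 0 0 1]
M⁻¹ · (18/5, -22/15)ᵀ = (-2/3, 2)ᵀ

p = (-2/3, 2)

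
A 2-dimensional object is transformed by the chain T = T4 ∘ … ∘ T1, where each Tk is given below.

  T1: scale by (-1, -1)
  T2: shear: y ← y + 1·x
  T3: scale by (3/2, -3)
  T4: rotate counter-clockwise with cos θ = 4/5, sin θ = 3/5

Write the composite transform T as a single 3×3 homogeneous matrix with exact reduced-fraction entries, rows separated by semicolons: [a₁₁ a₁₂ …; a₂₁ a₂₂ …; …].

T = [-3 -9/5 0; 3/2 12/5 0; 0 0 1]

T1 = [-1 0 0; 0 -1 0; 0 0 1]
T2·T1 = [-1 0 0; -1 -1 0; 0 0 1]
T3·…·T1 = [-3/2 0 0; 3 3 0; 0 0 1]
T4·…·T1 = [-3 -9/5 0; 3/2 12/5 0; 0 0 1]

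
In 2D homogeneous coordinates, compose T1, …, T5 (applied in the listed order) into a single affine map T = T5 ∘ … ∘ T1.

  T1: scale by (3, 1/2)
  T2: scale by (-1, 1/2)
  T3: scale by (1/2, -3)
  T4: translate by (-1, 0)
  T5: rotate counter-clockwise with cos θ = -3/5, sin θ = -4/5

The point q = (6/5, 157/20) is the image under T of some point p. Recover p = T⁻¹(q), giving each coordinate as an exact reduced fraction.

T1 = [3 0 0; 0 1/2 0; 0 0 1]
T2·T1 = [-3 0 0; 0 1/4 0; 0 0 1]
T3·…·T1 = [-3/2 0 0; 0 -3/4 0; 0 0 1]
T4·…·T1 = [-3/2 0 -1; 0 -3/4 0; 0 0 1]
T5·…·T1 = [9/10 -3/5 3/5; 6/5 9/20 4/5; 0 0 1]
det M = 9/8; M⁻¹ = [2/5 8/15 -2/3; -16/15 4/5 0; 0 0 1]
M⁻¹ · (6/5, 157/20)ᵀ = (4, 5)ᵀ

p = (4, 5)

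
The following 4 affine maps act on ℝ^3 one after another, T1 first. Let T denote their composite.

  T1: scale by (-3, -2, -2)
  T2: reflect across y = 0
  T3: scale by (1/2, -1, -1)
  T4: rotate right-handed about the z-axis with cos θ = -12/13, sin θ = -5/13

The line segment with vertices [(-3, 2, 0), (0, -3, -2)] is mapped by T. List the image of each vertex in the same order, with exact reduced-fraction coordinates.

image vertices: (-74/13, 51/26, 0), (30/13, -72/13, -4)

T1 scale by (-3, -2, -2): (-3, 2, 0) → (9, -4, 0); (0, -3, -2) → (0, 6, 4)
T2 reflect across y = 0: (9, -4, 0) → (9, 4, 0); (0, 6, 4) → (0, -6, 4)
T3 scale by (1/2, -1, -1): (9, 4, 0) → (9/2, -4, 0); (0, -6, 4) → (0, 6, -4)
T4 rotate right-handed about the z-axis with cos θ = -12/13, sin θ = -5/13: (9/2, -4, 0) → (-74/13, 51/26, 0); (0, 6, -4) → (30/13, -72/13, -4)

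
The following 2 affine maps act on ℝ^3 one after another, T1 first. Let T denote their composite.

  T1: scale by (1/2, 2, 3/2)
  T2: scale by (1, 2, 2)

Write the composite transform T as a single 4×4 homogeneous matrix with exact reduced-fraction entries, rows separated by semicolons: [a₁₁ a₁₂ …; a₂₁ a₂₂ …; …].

T1 = [1/2 0 0 0; 0 2 0 0; 0 0 3/2 0; 0 0 0 1]
T2·T1 = [1/2 0 0 0; 0 4 0 0; 0 0 3 0; 0 0 0 1]

T = [1/2 0 0 0; 0 4 0 0; 0 0 3 0; 0 0 0 1]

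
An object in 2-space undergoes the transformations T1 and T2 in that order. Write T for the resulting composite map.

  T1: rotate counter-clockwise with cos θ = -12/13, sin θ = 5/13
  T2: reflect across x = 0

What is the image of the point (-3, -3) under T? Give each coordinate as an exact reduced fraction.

T(p) = (-51/13, 21/13)

T1 rotate counter-clockwise with cos θ = -12/13, sin θ = 5/13: (-3, -3) → (51/13, 21/13)
T2 reflect across x = 0: (51/13, 21/13) → (-51/13, 21/13)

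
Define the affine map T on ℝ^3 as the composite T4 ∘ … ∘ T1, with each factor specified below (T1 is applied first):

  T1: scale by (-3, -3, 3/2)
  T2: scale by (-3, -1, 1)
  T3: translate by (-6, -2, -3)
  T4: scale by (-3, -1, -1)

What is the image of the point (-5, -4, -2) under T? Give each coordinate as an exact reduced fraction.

T(p) = (153, 14, 6)

T1 scale by (-3, -3, 3/2): (-5, -4, -2) → (15, 12, -3)
T2 scale by (-3, -1, 1): (15, 12, -3) → (-45, -12, -3)
T3 translate by (-6, -2, -3): (-45, -12, -3) → (-51, -14, -6)
T4 scale by (-3, -1, -1): (-51, -14, -6) → (153, 14, 6)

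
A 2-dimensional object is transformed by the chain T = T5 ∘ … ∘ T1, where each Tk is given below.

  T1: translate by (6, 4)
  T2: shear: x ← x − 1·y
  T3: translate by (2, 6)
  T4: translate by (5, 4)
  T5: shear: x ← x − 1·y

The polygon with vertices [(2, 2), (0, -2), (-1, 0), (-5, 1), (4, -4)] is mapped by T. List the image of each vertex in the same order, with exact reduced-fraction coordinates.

image vertices: (-7, 16), (-1, 12), (-6, 14), (-12, 15), (7, 10)

T1 translate by (6, 4): (2, 2) → (8, 6); (0, -2) → (6, 2); (-1, 0) → (5, 4); (-5, 1) → (1, 5); (4, -4) → (10, 0)
T2 shear: x ← x − 1·y: (8, 6) → (2, 6); (6, 2) → (4, 2); (5, 4) → (1, 4); (1, 5) → (-4, 5); (10, 0) → (10, 0)
T3 translate by (2, 6): (2, 6) → (4, 12); (4, 2) → (6, 8); (1, 4) → (3, 10); (-4, 5) → (-2, 11); (10, 0) → (12, 6)
T4 translate by (5, 4): (4, 12) → (9, 16); (6, 8) → (11, 12); (3, 10) → (8, 14); (-2, 11) → (3, 15); (12, 6) → (17, 10)
T5 shear: x ← x − 1·y: (9, 16) → (-7, 16); (11, 12) → (-1, 12); (8, 14) → (-6, 14); (3, 15) → (-12, 15); (17, 10) → (7, 10)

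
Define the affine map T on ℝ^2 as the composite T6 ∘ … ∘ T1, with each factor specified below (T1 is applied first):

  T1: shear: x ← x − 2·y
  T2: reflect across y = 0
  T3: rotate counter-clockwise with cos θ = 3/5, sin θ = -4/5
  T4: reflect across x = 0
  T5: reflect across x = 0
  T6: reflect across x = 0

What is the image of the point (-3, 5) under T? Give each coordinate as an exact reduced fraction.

T(p) = (59/5, 37/5)

T1 shear: x ← x − 2·y: (-3, 5) → (-13, 5)
T2 reflect across y = 0: (-13, 5) → (-13, -5)
T3 rotate counter-clockwise with cos θ = 3/5, sin θ = -4/5: (-13, -5) → (-59/5, 37/5)
T4 reflect across x = 0: (-59/5, 37/5) → (59/5, 37/5)
T5 reflect across x = 0: (59/5, 37/5) → (-59/5, 37/5)
T6 reflect across x = 0: (-59/5, 37/5) → (59/5, 37/5)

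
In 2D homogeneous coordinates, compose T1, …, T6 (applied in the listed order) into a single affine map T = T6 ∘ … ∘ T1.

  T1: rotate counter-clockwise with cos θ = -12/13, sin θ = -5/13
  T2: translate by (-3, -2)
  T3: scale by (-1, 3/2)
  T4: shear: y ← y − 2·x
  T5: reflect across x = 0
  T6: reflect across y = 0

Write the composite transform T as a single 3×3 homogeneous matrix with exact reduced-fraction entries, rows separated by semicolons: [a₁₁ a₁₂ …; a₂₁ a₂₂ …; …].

T1 = [-12/13 5/13 0; -5/13 -12/13 0; 0 0 1]
T2·T1 = [-12/13 5/13 -3; -5/13 -12/13 -2; 0 0 1]
T3·…·T1 = [12/13 -5/13 3; -15/26 -18/13 -3; 0 0 1]
T4·…·T1 = [12/13 -5/13 3; -63/26 -8/13 -9; 0 0 1]
T5·…·T1 = [-12/13 5/13 -3; -63/26 -8/13 -9; 0 0 1]
T6·…·T1 = [-12/13 5/13 -3; 63/26 8/13 9; 0 0 1]

T = [-12/13 5/13 -3; 63/26 8/13 9; 0 0 1]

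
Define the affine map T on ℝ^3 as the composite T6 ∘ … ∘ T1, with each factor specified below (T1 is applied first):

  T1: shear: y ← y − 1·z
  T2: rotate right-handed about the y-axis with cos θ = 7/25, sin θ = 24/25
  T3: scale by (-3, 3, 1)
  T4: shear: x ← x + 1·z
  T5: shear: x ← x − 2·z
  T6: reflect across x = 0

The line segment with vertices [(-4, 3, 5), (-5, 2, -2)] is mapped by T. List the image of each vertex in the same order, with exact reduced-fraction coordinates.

T1 shear: y ← y − 1·z: (-4, 3, 5) → (-4, -2, 5); (-5, 2, -2) → (-5, 4, -2)
T2 rotate right-handed about the y-axis with cos θ = 7/25, sin θ = 24/25: (-4, -2, 5) → (92/25, -2, 131/25); (-5, 4, -2) → (-83/25, 4, 106/25)
T3 scale by (-3, 3, 1): (92/25, -2, 131/25) → (-276/25, -6, 131/25); (-83/25, 4, 106/25) → (249/25, 12, 106/25)
T4 shear: x ← x + 1·z: (-276/25, -6, 131/25) → (-29/5, -6, 131/25); (249/25, 12, 106/25) → (71/5, 12, 106/25)
T5 shear: x ← x − 2·z: (-29/5, -6, 131/25) → (-407/25, -6, 131/25); (71/5, 12, 106/25) → (143/25, 12, 106/25)
T6 reflect across x = 0: (-407/25, -6, 131/25) → (407/25, -6, 131/25); (143/25, 12, 106/25) → (-143/25, 12, 106/25)

image vertices: (407/25, -6, 131/25), (-143/25, 12, 106/25)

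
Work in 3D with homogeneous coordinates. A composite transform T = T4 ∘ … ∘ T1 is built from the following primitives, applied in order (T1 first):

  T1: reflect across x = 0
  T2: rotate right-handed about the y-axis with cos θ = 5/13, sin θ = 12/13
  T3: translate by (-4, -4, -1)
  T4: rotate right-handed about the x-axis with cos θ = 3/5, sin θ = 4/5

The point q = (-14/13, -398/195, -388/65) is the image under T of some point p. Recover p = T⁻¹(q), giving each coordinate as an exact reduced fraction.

T1 = [-1 0 0 0; 0 1 0 0; 0 0 1 0; 0 0 0 1]
T2·T1 = [-5/13 0 12/13 0; 0 1 0 0; 12/13 0 5/13 0; 0 0 0 1]
T3·…·T1 = [-5/13 0 12/13 -4; 0 1 0 -4; 12/13 0 5/13 -1; 0 0 0 1]
T4·…·T1 = [-5/13 0 12/13 -4; -48/65 3/5 -4/13 -8/5; 36/65 4/5 3/13 -19/5; 0 0 0 1]
det M = -1; M⁻¹ = [-5/13 -48/65 36/65 -8/13; 0 3/5 4/5 4; 12/13 -4/13 3/13 53/13; 0 0 0 1]
M⁻¹ · (-14/13, -398/195, -388/65)ᵀ = (-2, -2, 7/3)ᵀ

p = (-2, -2, 7/3)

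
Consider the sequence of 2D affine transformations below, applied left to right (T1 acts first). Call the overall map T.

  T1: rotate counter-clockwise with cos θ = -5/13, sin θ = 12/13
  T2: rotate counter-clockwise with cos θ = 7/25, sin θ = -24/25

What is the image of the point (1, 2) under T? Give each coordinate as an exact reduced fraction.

T1 rotate counter-clockwise with cos θ = -5/13, sin θ = 12/13: (1, 2) → (-29/13, 2/13)
T2 rotate counter-clockwise with cos θ = 7/25, sin θ = -24/25: (-29/13, 2/13) → (-31/65, 142/65)

T(p) = (-31/65, 142/65)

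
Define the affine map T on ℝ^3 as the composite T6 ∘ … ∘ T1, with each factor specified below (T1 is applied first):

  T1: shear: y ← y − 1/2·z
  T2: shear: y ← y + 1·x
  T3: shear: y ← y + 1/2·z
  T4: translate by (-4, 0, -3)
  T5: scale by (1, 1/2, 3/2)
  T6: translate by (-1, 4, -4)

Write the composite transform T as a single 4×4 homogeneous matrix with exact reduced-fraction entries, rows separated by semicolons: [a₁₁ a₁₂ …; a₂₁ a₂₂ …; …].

T1 = [1 0 0 0; 0 1 -1/2 0; 0 0 1 0; 0 0 0 1]
T2·T1 = [1 0 0 0; 1 1 -1/2 0; 0 0 1 0; 0 0 0 1]
T3·…·T1 = [1 0 0 0; 1 1 0 0; 0 0 1 0; 0 0 0 1]
T4·…·T1 = [1 0 0 -4; 1 1 0 0; 0 0 1 -3; 0 0 0 1]
T5·…·T1 = [1 0 0 -4; 1/2 1/2 0 0; 0 0 3/2 -9/2; 0 0 0 1]
T6·…·T1 = [1 0 0 -5; 1/2 1/2 0 4; 0 0 3/2 -17/2; 0 0 0 1]

T = [1 0 0 -5; 1/2 1/2 0 4; 0 0 3/2 -17/2; 0 0 0 1]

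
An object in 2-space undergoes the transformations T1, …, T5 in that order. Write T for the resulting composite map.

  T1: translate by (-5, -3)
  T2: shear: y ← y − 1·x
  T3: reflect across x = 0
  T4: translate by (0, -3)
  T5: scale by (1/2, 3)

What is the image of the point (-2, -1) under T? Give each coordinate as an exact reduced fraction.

T(p) = (7/2, 0)

T1 translate by (-5, -3): (-2, -1) → (-7, -4)
T2 shear: y ← y − 1·x: (-7, -4) → (-7, 3)
T3 reflect across x = 0: (-7, 3) → (7, 3)
T4 translate by (0, -3): (7, 3) → (7, 0)
T5 scale by (1/2, 3): (7, 0) → (7/2, 0)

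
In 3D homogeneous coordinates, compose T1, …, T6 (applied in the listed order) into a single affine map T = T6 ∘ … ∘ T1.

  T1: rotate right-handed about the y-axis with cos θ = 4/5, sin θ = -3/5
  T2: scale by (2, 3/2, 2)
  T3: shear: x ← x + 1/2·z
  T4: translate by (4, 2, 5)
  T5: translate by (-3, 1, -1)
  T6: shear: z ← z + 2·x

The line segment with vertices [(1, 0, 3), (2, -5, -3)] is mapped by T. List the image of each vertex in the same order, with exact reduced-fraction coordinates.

T1 rotate right-handed about the y-axis with cos θ = 4/5, sin θ = -3/5: (1, 0, 3) → (-1, 0, 3); (2, -5, -3) → (17/5, -5, -6/5)
T2 scale by (2, 3/2, 2): (-1, 0, 3) → (-2, 0, 6); (17/5, -5, -6/5) → (34/5, -15/2, -12/5)
T3 shear: x ← x + 1/2·z: (-2, 0, 6) → (1, 0, 6); (34/5, -15/2, -12/5) → (28/5, -15/2, -12/5)
T4 translate by (4, 2, 5): (1, 0, 6) → (5, 2, 11); (28/5, -15/2, -12/5) → (48/5, -11/2, 13/5)
T5 translate by (-3, 1, -1): (5, 2, 11) → (2, 3, 10); (48/5, -11/2, 13/5) → (33/5, -9/2, 8/5)
T6 shear: z ← z + 2·x: (2, 3, 10) → (2, 3, 14); (33/5, -9/2, 8/5) → (33/5, -9/2, 74/5)

image vertices: (2, 3, 14), (33/5, -9/2, 74/5)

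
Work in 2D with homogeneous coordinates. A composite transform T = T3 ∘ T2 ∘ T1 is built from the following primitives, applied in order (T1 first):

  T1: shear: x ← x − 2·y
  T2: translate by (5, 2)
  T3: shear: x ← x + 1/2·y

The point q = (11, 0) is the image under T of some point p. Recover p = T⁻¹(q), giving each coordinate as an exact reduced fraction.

T1 = [1 -2 0; 0 1 0; 0 0 1]
T2·T1 = [1 -2 5; 0 1 2; 0 0 1]
T3·…·T1 = [1 -3/2 6; 0 1 2; 0 0 1]
det M = 1; M⁻¹ = [1 3/2 -9; 0 1 -2; 0 0 1]
M⁻¹ · (11, 0)ᵀ = (2, -2)ᵀ

p = (2, -2)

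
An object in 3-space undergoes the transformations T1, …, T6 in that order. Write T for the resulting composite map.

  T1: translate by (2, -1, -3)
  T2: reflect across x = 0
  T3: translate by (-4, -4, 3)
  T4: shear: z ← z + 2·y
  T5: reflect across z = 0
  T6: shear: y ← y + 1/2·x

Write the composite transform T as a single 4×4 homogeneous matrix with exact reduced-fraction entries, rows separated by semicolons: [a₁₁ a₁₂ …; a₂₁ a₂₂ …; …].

T1 = [1 0 0 2; 0 1 0 -1; 0 0 1 -3; 0 0 0 1]
T2·T1 = [-1 0 0 -2; 0 1 0 -1; 0 0 1 -3; 0 0 0 1]
T3·…·T1 = [-1 0 0 -6; 0 1 0 -5; 0 0 1 0; 0 0 0 1]
T4·…·T1 = [-1 0 0 -6; 0 1 0 -5; 0 2 1 -10; 0 0 0 1]
T5·…·T1 = [-1 0 0 -6; 0 1 0 -5; 0 -2 -1 10; 0 0 0 1]
T6·…·T1 = [-1 0 0 -6; -1/2 1 0 -8; 0 -2 -1 10; 0 0 0 1]

T = [-1 0 0 -6; -1/2 1 0 -8; 0 -2 -1 10; 0 0 0 1]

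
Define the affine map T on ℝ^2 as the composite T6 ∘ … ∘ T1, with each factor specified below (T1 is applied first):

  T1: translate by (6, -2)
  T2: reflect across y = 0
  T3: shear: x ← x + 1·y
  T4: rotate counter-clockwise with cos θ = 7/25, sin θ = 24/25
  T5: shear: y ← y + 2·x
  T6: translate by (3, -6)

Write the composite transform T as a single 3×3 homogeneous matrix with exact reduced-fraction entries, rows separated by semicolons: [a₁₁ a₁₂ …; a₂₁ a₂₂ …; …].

T1 = [1 0 6; 0 1 -2; 0 0 1]
T2·T1 = [1 0 6; 0 -1 2; 0 0 1]
T3·…·T1 = [1 -1 8; 0 -1 2; 0 0 1]
T4·…·T1 = [7/25 17/25 8/25; 24/25 -31/25 206/25; 0 0 1]
T5·…·T1 = [7/25 17/25 8/25; 38/25 3/25 222/25; 0 0 1]
T6·…·T1 = [7/25 17/25 83/25; 38/25 3/25 72/25; 0 0 1]

T = [7/25 17/25 83/25; 38/25 3/25 72/25; 0 0 1]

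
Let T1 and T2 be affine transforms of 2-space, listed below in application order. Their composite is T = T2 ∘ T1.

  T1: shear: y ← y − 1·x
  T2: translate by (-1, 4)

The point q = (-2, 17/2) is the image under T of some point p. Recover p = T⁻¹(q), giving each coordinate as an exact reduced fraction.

p = (-1, 7/2)

T1 = [1 0 0; -1 1 0; 0 0 1]
T2·T1 = [1 0 -1; -1 1 4; 0 0 1]
det M = 1; M⁻¹ = [1 0 1; 1 1 -3; 0 0 1]
M⁻¹ · (-2, 17/2)ᵀ = (-1, 7/2)ᵀ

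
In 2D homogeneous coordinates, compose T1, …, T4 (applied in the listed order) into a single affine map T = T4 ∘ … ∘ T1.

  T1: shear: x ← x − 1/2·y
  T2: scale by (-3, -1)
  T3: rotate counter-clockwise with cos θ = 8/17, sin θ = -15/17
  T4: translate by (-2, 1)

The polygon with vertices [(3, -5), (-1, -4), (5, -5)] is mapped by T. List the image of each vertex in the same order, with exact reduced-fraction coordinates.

image vertices: (-91/17, 609/34), (2/17, 94/17), (-139/17, 789/34)

T1 shear: x ← x − 1/2·y: (3, -5) → (11/2, -5); (-1, -4) → (1, -4); (5, -5) → (15/2, -5)
T2 scale by (-3, -1): (11/2, -5) → (-33/2, 5); (1, -4) → (-3, 4); (15/2, -5) → (-45/2, 5)
T3 rotate counter-clockwise with cos θ = 8/17, sin θ = -15/17: (-33/2, 5) → (-57/17, 575/34); (-3, 4) → (36/17, 77/17); (-45/2, 5) → (-105/17, 755/34)
T4 translate by (-2, 1): (-57/17, 575/34) → (-91/17, 609/34); (36/17, 77/17) → (2/17, 94/17); (-105/17, 755/34) → (-139/17, 789/34)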